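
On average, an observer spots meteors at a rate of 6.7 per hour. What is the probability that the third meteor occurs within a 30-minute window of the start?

0.6505

Over the interval, μ = 6.7 × 0.5 = 3.35 (a 30-minute window = 0.5 hours).
The third arrival falls in the interval iff at least 3 events occur there: P(S_3 ≤ t) = P(N ≥ 3) = 1 − P(N ≤ 2) ≈ 0.6505.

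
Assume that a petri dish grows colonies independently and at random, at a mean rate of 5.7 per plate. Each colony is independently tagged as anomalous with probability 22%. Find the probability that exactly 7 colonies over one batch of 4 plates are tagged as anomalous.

0.1051

Thinning: the colonies that are tagged as anomalous themselves form a Poisson process with rate 0.22 × 5.7 = 1.254 per plate.
Over the interval, μ = 1.254 × 4 = 5.016 (a batch of 4 plates = 4 plates).
P(N = 7) = e^(−5.016) · 5.016^7/7! ≈ 0.1051.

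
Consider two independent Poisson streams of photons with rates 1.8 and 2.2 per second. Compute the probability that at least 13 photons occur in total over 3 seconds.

Independent Poisson processes superpose: combined rate λ = 1.8 + 2.2 = 4 per second.
Over the interval, μ = 4 × 3 = 12 (3 seconds).
P(N ≥ 13) = 1 − P(N ≤ 12) ≈ 0.4240.

0.4240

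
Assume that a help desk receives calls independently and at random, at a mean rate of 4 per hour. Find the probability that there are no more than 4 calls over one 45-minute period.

Over the interval, μ = 4 × 0.75 = 3 (a 45-minute period = 0.75 hours).
P(N ≤ 4) = Σ_{j=0}^{4} e^(−μ) μ^j/j! ≈ 0.8153.

0.8153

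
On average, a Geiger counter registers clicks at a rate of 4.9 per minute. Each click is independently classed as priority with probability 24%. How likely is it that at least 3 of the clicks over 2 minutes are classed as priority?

0.4177

Thinning: the clicks that are classed as priority themselves form a Poisson process with rate 0.24 × 4.9 = 1.176 per minute.
Over the interval, μ = 1.176 × 2 = 2.352 (2 minutes).
P(N ≥ 3) = 1 − P(N ≤ 2) ≈ 0.4177.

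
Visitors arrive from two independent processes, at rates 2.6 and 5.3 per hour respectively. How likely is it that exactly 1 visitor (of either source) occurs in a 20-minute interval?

Independent Poisson processes superpose: combined rate λ = 2.6 + 5.3 = 7.9 per hour.
Over the interval, μ = 7.9 × 1/3 ≈ 2.63333 (a 20-minute interval = 1/3 hours).
P(N = 1) = e^(−2.63333) · 2.63333^1/1! ≈ 0.1892.

0.1892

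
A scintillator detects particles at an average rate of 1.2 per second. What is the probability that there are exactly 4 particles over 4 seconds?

Over the interval, μ = 1.2 × 4 = 4.8 (4 seconds).
P(N = 4) = e^(−μ) μ^4/4! = e^(−4.8) · 4.8^4/24 ≈ 0.1820.

0.1820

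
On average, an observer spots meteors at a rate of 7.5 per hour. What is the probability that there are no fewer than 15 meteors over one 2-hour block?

Over the interval, μ = 7.5 × 2 = 15 (a 2-hour block = 2 hours).
P(N ≥ 15) = 1 − P(N ≤ 14) = 1 − Σ_{j=0}^{14} e^(−μ) μ^j/j! ≈ 0.5343.

0.5343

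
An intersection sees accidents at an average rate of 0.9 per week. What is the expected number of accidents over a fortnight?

E[N] = λt = 0.9 × 2 = 1.8 (a fortnight = 2 weeks).

1.8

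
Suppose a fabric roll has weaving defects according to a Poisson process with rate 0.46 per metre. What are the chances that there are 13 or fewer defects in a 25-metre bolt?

Over the interval, μ = 0.46 × 25 = 11.5 (a 25-metre bolt = 25 metres).
P(N ≤ 13) = Σ_{j=0}^{13} e^(−μ) μ^j/j! ≈ 0.7330.

0.7330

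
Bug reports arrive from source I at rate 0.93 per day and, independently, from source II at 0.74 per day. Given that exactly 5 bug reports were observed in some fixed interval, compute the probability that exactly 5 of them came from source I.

0.0536

Given the total, each event is independently from source I with probability p = λ_I/(λ_I+λ_II) = 0.93/1.67 ≈ 0.5569.
So K ~ Binomial(5, 0.93/1.67): P(K = 5) = C(5,5) · (0.93/1.67)^5 · (0.74/1.67)^0 ≈ 0.0536.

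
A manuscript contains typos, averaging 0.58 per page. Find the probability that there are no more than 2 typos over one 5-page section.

0.4460

Over the interval, μ = 0.58 × 5 = 2.9 (a 5-page section = 5 pages).
P(N ≤ 2) = Σ_{j=0}^{2} e^(−μ) μ^j/j! ≈ 0.4460.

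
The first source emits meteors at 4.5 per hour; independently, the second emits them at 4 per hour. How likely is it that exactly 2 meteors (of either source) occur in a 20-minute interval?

0.2361

Independent Poisson processes superpose: combined rate λ = 4.5 + 4 = 8.5 per hour.
Over the interval, μ = 8.5 × 1/3 ≈ 2.83333 (a 20-minute interval = 1/3 hours).
P(N = 2) = e^(−2.83333) · 2.83333^2/2! ≈ 0.2361.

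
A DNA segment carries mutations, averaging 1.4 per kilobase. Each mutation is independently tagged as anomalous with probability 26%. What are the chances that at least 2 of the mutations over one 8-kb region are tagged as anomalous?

Thinning: the mutations that are tagged as anomalous themselves form a Poisson process with rate 0.26 × 1.4 = 0.364 per kilobase.
Over the interval, μ = 0.364 × 8 = 2.912 (an 8-kb region = 8 kilobases).
P(N ≥ 2) = 1 − P(N ≤ 1) ≈ 0.7873.

0.7873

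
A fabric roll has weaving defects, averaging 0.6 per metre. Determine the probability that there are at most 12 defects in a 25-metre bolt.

0.2676

Over the interval, μ = 0.6 × 25 = 15 (a 25-metre bolt = 25 metres).
P(N ≤ 12) = Σ_{j=0}^{12} e^(−μ) μ^j/j! ≈ 0.2676.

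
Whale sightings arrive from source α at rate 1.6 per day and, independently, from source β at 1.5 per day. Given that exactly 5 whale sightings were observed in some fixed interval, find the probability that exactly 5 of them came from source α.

0.0366

Given the total, each event is independently from source α with probability p = λ_α/(λ_α+λ_β) = 1.6/3.1 ≈ 0.5161.
So K ~ Binomial(5, 1.6/3.1): P(K = 5) = C(5,5) · (1.6/3.1)^5 · (1.5/3.1)^0 ≈ 0.0366.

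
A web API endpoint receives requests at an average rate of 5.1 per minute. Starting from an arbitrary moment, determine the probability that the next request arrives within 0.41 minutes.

Inter-arrival times are exponential with rate λ = 5.1 per minute.
P(T ≤ 0.41) = 1 − e^(−λt) = 1 − e^(−5.1 × 0.41) = 1 − e^(−2.091) ≈ 0.8764.

0.8764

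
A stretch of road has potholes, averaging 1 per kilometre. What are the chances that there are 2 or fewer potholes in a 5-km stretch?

Over the interval, μ = 1 × 5 = 5 (a 5-km stretch = 5 kilometres).
P(N ≤ 2) = Σ_{j=0}^{2} e^(−μ) μ^j/j! ≈ 0.1247.

0.1247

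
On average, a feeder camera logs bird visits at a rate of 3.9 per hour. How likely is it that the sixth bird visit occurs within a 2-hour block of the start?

Over the interval, μ = 3.9 × 2 = 7.8 (a 2-hour block = 2 hours).
The sixth arrival falls in the interval iff at least 6 events occur there: P(S_6 ≤ t) = P(N ≥ 6) = 1 − P(N ≤ 5) ≈ 0.7897.

0.7897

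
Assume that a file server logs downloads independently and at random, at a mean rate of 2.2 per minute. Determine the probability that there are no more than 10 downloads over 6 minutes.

0.2349

Over the interval, μ = 2.2 × 6 = 13.2 (6 minutes).
P(N ≤ 10) = Σ_{j=0}^{10} e^(−μ) μ^j/j! ≈ 0.2349.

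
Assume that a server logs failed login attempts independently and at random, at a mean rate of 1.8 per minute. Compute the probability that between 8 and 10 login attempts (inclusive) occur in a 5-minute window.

0.3821

Over the interval, μ = 1.8 × 5 = 9 (a 5-minute window = 5 minutes).
P(8 ≤ N ≤ 10) = Σ_{j=8}^{10} e^(−9) · 9^j/j! ≈ 0.3821.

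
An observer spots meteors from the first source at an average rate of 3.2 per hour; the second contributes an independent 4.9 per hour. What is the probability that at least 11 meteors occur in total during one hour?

Independent Poisson processes superpose: combined rate λ = 3.2 + 4.9 = 8.1 per hour.
So μ = 8.1.
P(N ≥ 11) = 1 − P(N ≤ 10) ≈ 0.1942.

0.1942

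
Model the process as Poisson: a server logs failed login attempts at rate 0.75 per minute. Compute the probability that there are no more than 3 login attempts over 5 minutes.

0.4838

Over the interval, μ = 0.75 × 5 = 3.75 (5 minutes).
P(N ≤ 3) = Σ_{j=0}^{3} e^(−μ) μ^j/j! ≈ 0.4838.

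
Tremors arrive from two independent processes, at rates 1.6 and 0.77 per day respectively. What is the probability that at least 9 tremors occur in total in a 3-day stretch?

Independent Poisson processes superpose: combined rate λ = 1.6 + 0.77 = 2.37 per day.
Over the interval, μ = 2.37 × 3 = 7.11 (a 3-day stretch = 3 days).
P(N ≥ 9) = 1 − P(N ≤ 8) ≈ 0.2854.

0.2854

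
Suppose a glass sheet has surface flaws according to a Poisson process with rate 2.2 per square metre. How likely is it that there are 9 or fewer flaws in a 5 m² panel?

0.3405

Over the interval, μ = 2.2 × 5 = 11 (a 5 m² panel = 5 square metres).
P(N ≤ 9) = Σ_{j=0}^{9} e^(−μ) μ^j/j! ≈ 0.3405.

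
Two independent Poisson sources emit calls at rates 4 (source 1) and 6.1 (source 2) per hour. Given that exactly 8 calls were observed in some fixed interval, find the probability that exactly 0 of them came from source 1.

Given the total, each event is independently from source 1 with probability p = λ_1/(λ_1+λ_2) = 4/10.1 ≈ 0.3960.
So K ~ Binomial(8, 4/10.1): P(K = 0) = C(8,0) · (4/10.1)^0 · (6.1/10.1)^8 ≈ 0.0177.

0.0177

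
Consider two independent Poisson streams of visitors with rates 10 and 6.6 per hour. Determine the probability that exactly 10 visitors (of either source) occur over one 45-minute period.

0.0966

Independent Poisson processes superpose: combined rate λ = 10 + 6.6 = 16.6 per hour.
Over the interval, μ = 16.6 × 0.75 = 12.45 (a 45-minute period = 0.75 hours).
P(N = 10) = e^(−12.45) · 12.45^10/10! ≈ 0.0966.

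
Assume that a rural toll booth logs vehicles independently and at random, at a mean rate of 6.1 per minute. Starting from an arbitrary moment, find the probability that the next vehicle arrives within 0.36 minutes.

Inter-arrival times are exponential with rate λ = 6.1 per minute.
P(T ≤ 0.36) = 1 − e^(−λt) = 1 − e^(−6.1 × 0.36) = 1 − e^(−2.196) ≈ 0.8888.

0.8888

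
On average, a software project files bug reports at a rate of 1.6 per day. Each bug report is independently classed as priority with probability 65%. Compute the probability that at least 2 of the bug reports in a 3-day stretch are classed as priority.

0.8181

Thinning: the bug reports that are classed as priority themselves form a Poisson process with rate 0.65 × 1.6 = 1.04 per day.
Over the interval, μ = 1.04 × 3 = 3.12 (a 3-day stretch = 3 days).
P(N ≥ 2) = 1 − P(N ≤ 1) ≈ 0.8181.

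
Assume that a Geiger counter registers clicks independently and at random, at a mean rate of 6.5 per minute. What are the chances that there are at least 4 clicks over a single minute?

With mean μ = 6.5 per minute,
P(N ≥ 4) = 1 − P(N ≤ 3) = 1 − Σ_{j=0}^{3} e^(−μ) μ^j/j! ≈ 0.8882.

0.8882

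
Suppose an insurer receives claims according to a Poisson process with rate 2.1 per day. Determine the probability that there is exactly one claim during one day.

0.2572

With mean μ = 2.1 per day,
P(N = 1) = e^(−μ) μ^1/1! = e^(−2.1) · 2.1^1/1 ≈ 0.2572.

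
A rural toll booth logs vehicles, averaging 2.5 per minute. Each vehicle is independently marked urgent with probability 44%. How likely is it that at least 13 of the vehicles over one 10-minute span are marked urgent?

Thinning: the vehicles that are marked urgent themselves form a Poisson process with rate 0.44 × 2.5 = 1.1 per minute.
Over the interval, μ = 1.1 × 10 = 11 (a 10-minute span = 10 minutes).
P(N ≥ 13) = 1 − P(N ≤ 12) ≈ 0.3113.

0.3113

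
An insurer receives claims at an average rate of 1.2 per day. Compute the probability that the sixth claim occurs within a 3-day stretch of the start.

0.1559

Over the interval, μ = 1.2 × 3 = 3.6 (a 3-day stretch = 3 days).
The sixth arrival falls in the interval iff at least 6 events occur there: P(S_6 ≤ t) = P(N ≥ 6) = 1 − P(N ≤ 5) ≈ 0.1559.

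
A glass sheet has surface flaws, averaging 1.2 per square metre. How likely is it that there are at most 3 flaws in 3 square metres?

Over the interval, μ = 1.2 × 3 = 3.6 (3 square metres).
P(N ≤ 3) = Σ_{j=0}^{3} e^(−μ) μ^j/j! ≈ 0.5152.

0.5152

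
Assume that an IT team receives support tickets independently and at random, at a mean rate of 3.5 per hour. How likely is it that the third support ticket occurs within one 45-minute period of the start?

Over the interval, μ = 3.5 × 0.75 = 2.625 (a 45-minute period = 0.75 hours).
The third arrival falls in the interval iff at least 3 events occur there: P(S_3 ≤ t) = P(N ≥ 3) = 1 − P(N ≤ 2) ≈ 0.4878.

0.4878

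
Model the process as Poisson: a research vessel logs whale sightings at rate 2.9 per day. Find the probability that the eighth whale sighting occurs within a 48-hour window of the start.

0.2290

Over the interval, μ = 2.9 × 2 = 5.8 (a 48-hour window = 2 days).
The eighth arrival falls in the interval iff at least 8 events occur there: P(S_8 ≤ t) = P(N ≥ 8) = 1 − P(N ≤ 7) ≈ 0.2290.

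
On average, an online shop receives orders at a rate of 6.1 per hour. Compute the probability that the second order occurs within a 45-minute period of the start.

Over the interval, μ = 6.1 × 0.75 = 4.575 (a 45-minute period = 0.75 hours).
The second arrival falls in the interval iff at least 2 events occur there: P(S_2 ≤ t) = P(N ≥ 2) = 1 − P(N ≤ 1) ≈ 0.9425.

0.9425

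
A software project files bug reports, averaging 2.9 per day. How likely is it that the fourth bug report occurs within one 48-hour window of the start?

0.8300

Over the interval, μ = 2.9 × 2 = 5.8 (a 48-hour window = 2 days).
The fourth arrival falls in the interval iff at least 4 events occur there: P(S_4 ≤ t) = P(N ≥ 4) = 1 − P(N ≤ 3) ≈ 0.8300.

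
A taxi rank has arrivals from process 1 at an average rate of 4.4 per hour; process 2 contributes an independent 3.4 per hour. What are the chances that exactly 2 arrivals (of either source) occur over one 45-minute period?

Independent Poisson processes superpose: combined rate λ = 4.4 + 3.4 = 7.8 per hour.
Over the interval, μ = 7.8 × 0.75 = 5.85 (a 45-minute period = 0.75 hours).
P(N = 2) = e^(−5.85) · 5.85^2/2! ≈ 0.0493.

0.0493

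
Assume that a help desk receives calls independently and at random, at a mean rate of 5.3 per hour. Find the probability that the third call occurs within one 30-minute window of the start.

Over the interval, μ = 5.3 × 0.5 = 2.65 (a 30-minute window = 0.5 hours).
The third arrival falls in the interval iff at least 3 events occur there: P(S_3 ≤ t) = P(N ≥ 3) = 1 − P(N ≤ 2) ≈ 0.4940.

0.4940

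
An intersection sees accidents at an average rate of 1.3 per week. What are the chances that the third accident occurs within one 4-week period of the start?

0.8912

Over the interval, μ = 1.3 × 4 = 5.2 (a 4-week period = 4 weeks).
The third arrival falls in the interval iff at least 3 events occur there: P(S_3 ≤ t) = P(N ≥ 3) = 1 − P(N ≤ 2) ≈ 0.8912.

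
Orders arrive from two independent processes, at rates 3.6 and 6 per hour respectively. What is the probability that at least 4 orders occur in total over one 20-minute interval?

Independent Poisson processes superpose: combined rate λ = 3.6 + 6 = 9.6 per hour.
Over the interval, μ = 9.6 × 1/3 = 3.2 (a 20-minute interval = 1/3 hours).
P(N ≥ 4) = 1 − P(N ≤ 3) ≈ 0.3975.

0.3975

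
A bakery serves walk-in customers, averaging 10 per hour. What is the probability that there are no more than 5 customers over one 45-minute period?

Over the interval, μ = 10 × 0.75 = 7.5 (a 45-minute period = 0.75 hours).
P(N ≤ 5) = Σ_{j=0}^{5} e^(−μ) μ^j/j! ≈ 0.2414.

0.2414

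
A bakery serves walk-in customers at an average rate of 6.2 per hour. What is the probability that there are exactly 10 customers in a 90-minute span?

0.1219

Over the interval, μ = 6.2 × 1.5 = 9.3 (a 90-minute span = 1.5 hours).
P(N = 10) = e^(−μ) μ^10/10! = e^(−9.3) · 9.3^10/3628800 ≈ 0.1219.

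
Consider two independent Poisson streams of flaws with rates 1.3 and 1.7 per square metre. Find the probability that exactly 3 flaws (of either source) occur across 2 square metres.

Independent Poisson processes superpose: combined rate λ = 1.3 + 1.7 = 3 per square metre.
Over the interval, μ = 3 × 2 = 6 (2 square metres).
P(N = 3) = e^(−6) · 6^3/3! ≈ 0.0892.

0.0892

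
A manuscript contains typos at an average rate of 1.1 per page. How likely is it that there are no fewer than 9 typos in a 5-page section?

Over the interval, μ = 1.1 × 5 = 5.5 (a 5-page section = 5 pages).
P(N ≥ 9) = 1 − P(N ≤ 8) = 1 − Σ_{j=0}^{8} e^(−μ) μ^j/j! ≈ 0.1056.

0.1056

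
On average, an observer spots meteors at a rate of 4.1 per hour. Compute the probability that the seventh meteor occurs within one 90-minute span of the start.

Over the interval, μ = 4.1 × 1.5 = 6.15 (a 90-minute span = 1.5 hours).
The seventh arrival falls in the interval iff at least 7 events occur there: P(S_7 ≤ t) = P(N ≥ 7) = 1 − P(N ≤ 6) ≈ 0.4178.

0.4178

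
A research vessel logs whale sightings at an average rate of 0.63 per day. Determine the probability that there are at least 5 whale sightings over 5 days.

Over the interval, μ = 0.63 × 5 = 3.15 (5 days).
P(N ≥ 5) = 1 − P(N ≤ 4) = 1 − Σ_{j=0}^{4} e^(−μ) μ^j/j! ≈ 0.2105.

0.2105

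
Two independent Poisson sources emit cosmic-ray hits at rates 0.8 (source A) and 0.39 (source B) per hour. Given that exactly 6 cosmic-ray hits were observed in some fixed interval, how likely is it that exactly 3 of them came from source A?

Given the total, each event is independently from source A with probability p = λ_A/(λ_A+λ_B) = 0.8/1.19 ≈ 0.6723.
So K ~ Binomial(6, 0.8/1.19): P(K = 3) = C(6,3) · (0.8/1.19)^3 · (0.39/1.19)^3 ≈ 0.2139.

0.2139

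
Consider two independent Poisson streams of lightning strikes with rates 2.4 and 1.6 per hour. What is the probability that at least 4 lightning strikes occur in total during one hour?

0.5665

Independent Poisson processes superpose: combined rate λ = 2.4 + 1.6 = 4 per hour.
So μ = 4.
P(N ≥ 4) = 1 − P(N ≤ 3) ≈ 0.5665.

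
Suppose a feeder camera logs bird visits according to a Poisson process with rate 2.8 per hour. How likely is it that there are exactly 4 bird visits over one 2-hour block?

Over the interval, μ = 2.8 × 2 = 5.6 (a 2-hour block = 2 hours).
P(N = 4) = e^(−μ) μ^4/4! = e^(−5.6) · 5.6^4/24 ≈ 0.1515.

0.1515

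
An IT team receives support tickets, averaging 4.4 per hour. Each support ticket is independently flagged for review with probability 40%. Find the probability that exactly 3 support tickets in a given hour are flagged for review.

Thinning: the support tickets that are flagged for review themselves form a Poisson process with rate 0.4 × 4.4 = 1.76 per hour.
So μ = 1.76.
P(N = 3) = e^(−1.76) · 1.76^3/3! ≈ 0.1563.

0.1563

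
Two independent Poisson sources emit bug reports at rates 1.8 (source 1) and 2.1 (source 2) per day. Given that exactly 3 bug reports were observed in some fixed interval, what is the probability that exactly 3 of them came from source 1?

0.0983

Given the total, each event is independently from source 1 with probability p = λ_1/(λ_1+λ_2) = 1.8/3.9 ≈ 0.4615.
So K ~ Binomial(3, 1.8/3.9): P(K = 3) = C(3,3) · (1.8/3.9)^3 · (2.1/3.9)^0 ≈ 0.0983.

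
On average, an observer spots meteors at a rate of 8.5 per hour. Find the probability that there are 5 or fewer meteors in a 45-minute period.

Over the interval, μ = 8.5 × 0.75 = 6.375 (a 45-minute period = 0.75 hours).
P(N ≤ 5) = Σ_{j=0}^{5} e^(−μ) μ^j/j! ≈ 0.3875.

0.3875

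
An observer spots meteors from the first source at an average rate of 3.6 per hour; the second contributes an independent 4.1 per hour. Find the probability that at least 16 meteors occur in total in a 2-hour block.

Independent Poisson processes superpose: combined rate λ = 3.6 + 4.1 = 7.7 per hour.
Over the interval, μ = 7.7 × 2 = 15.4 (a 2-hour block = 2 hours).
P(N ≥ 16) = 1 − P(N ≤ 15) ≈ 0.4728.

0.4728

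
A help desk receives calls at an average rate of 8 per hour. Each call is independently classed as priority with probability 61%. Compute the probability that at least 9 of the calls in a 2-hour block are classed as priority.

Thinning: the calls that are classed as priority themselves form a Poisson process with rate 0.61 × 8 = 4.88 per hour.
Over the interval, μ = 4.88 × 2 = 9.76 (a 2-hour block = 2 hours).
P(N ≥ 9) = 1 − P(N ≤ 8) ≈ 0.6395.

0.6395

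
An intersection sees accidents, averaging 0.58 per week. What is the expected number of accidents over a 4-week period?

2.32

E[N] = λt = 0.58 × 4 = 2.32 (a 4-week period = 4 weeks).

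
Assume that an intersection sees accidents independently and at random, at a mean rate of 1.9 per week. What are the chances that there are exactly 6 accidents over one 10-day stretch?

0.0368

Over the interval, μ = 1.9 × 10/7 ≈ 2.71429 (a 10-day stretch = 10/7 weeks).
P(N = 6) = e^(−μ) μ^6/6! = e^(−2.71429) · 2.71429^6/720 ≈ 0.0368.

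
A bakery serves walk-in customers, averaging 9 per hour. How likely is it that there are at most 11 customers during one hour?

0.8030

With mean μ = 9 per hour,
P(N ≤ 11) = Σ_{j=0}^{11} e^(−μ) μ^j/j! ≈ 0.8030.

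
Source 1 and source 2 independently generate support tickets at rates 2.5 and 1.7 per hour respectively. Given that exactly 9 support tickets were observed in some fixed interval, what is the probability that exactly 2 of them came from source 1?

0.0227

Given the total, each event is independently from source 1 with probability p = λ_1/(λ_1+λ_2) = 2.5/4.2 ≈ 0.5952.
So K ~ Binomial(9, 2.5/4.2): P(K = 2) = C(9,2) · (2.5/4.2)^2 · (1.7/4.2)^7 ≈ 0.0227.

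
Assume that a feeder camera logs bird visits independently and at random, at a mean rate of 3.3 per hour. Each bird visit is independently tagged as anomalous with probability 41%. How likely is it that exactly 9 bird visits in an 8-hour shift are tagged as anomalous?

0.1119

Thinning: the bird visits that are tagged as anomalous themselves form a Poisson process with rate 0.41 × 3.3 = 1.353 per hour.
Over the interval, μ = 1.353 × 8 = 10.824 (an 8-hour shift = 8 hours).
P(N = 9) = e^(−10.824) · 10.824^9/9! ≈ 0.1119.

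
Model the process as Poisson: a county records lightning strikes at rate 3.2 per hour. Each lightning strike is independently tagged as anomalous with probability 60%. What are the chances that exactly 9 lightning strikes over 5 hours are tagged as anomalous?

Thinning: the lightning strikes that are tagged as anomalous themselves form a Poisson process with rate 0.6 × 3.2 = 1.92 per hour.
Over the interval, μ = 1.92 × 5 = 9.6 (5 hours).
P(N = 9) = e^(−9.6) · 9.6^9/9! ≈ 0.1293.

0.1293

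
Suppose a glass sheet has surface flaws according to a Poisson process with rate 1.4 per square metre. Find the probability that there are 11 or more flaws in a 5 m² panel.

Over the interval, μ = 1.4 × 5 = 7 (a 5 m² panel = 5 square metres).
P(N ≥ 11) = 1 − P(N ≤ 10) = 1 − Σ_{j=0}^{10} e^(−μ) μ^j/j! ≈ 0.0985.

0.0985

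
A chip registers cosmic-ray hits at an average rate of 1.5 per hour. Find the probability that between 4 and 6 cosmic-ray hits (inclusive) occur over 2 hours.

0.3193

Over the interval, μ = 1.5 × 2 = 3 (2 hours).
P(4 ≤ N ≤ 6) = Σ_{j=4}^{6} e^(−3) · 3^j/j! ≈ 0.3193.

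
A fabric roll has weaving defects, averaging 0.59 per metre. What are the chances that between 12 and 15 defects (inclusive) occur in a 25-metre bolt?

Over the interval, μ = 0.59 × 25 = 14.75 (a 25-metre bolt = 25 metres).
P(12 ≤ N ≤ 15) = Σ_{j=12}^{15} e^(−14.75) · 14.75^j/j! ≈ 0.3918.

0.3918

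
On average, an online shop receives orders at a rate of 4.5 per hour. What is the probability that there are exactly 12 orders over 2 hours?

Over the interval, μ = 4.5 × 2 = 9 (2 hours).
P(N = 12) = e^(−μ) μ^12/12! = e^(−9) · 9^12/479001600 ≈ 0.0728.

0.0728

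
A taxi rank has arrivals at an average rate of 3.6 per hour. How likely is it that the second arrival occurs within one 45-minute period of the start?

Over the interval, μ = 3.6 × 0.75 = 2.7 (a 45-minute period = 0.75 hours).
The second arrival falls in the interval iff at least 2 events occur there: P(S_2 ≤ t) = P(N ≥ 2) = 1 − P(N ≤ 1) ≈ 0.7513.

0.7513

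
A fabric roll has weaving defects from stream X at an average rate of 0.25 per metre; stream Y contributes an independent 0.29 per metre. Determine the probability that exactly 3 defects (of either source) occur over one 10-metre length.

Independent Poisson processes superpose: combined rate λ = 0.25 + 0.29 = 0.54 per metre.
Over the interval, μ = 0.54 × 10 = 5.4 (a 10-metre length = 10 metres).
P(N = 3) = e^(−5.4) · 5.4^3/3! ≈ 0.1185.

0.1185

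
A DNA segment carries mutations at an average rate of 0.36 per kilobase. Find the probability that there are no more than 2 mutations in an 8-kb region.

0.4506

Over the interval, μ = 0.36 × 8 = 2.88 (an 8-kb region = 8 kilobases).
P(N ≤ 2) = Σ_{j=0}^{2} e^(−μ) μ^j/j! ≈ 0.4506.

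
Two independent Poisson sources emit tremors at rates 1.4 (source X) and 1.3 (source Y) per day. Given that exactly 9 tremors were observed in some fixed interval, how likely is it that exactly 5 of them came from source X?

0.2538

Given the total, each event is independently from source X with probability p = λ_X/(λ_X+λ_Y) = 1.4/2.7 ≈ 0.5185.
So K ~ Binomial(9, 1.4/2.7): P(K = 5) = C(9,5) · (1.4/2.7)^5 · (1.3/2.7)^4 ≈ 0.2538.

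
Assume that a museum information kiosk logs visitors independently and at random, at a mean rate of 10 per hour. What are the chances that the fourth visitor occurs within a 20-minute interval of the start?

0.4270

Over the interval, μ = 10 × 1/3 ≈ 3.33333 (a 20-minute interval = 1/3 hours).
The fourth arrival falls in the interval iff at least 4 events occur there: P(S_4 ≤ t) = P(N ≥ 4) = 1 − P(N ≤ 3) ≈ 0.4270.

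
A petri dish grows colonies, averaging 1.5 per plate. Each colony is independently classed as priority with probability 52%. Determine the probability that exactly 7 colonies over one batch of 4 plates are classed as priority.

Thinning: the colonies that are classed as priority themselves form a Poisson process with rate 0.52 × 1.5 = 0.78 per plate.
Over the interval, μ = 0.78 × 4 = 3.12 (a batch of 4 plates = 4 plates).
P(N = 7) = e^(−3.12) · 3.12^7/7! ≈ 0.0252.

0.0252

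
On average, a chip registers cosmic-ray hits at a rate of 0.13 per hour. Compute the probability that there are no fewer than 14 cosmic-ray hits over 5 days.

0.6917

Over the interval, μ = 0.13 × 120 = 15.6 (5 days = 120 hours).
P(N ≥ 14) = 1 − P(N ≤ 13) = 1 − Σ_{j=0}^{13} e^(−μ) μ^j/j! ≈ 0.6917.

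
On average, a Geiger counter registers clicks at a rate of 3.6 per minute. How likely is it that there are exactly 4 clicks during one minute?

With mean μ = 3.6 per minute,
P(N = 4) = e^(−μ) μ^4/4! = e^(−3.6) · 3.6^4/24 ≈ 0.1912.

0.1912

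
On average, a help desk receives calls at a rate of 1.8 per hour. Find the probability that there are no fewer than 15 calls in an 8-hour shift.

0.4719

Over the interval, μ = 1.8 × 8 = 14.4 (an 8-hour shift = 8 hours).
P(N ≥ 15) = 1 − P(N ≤ 14) = 1 − Σ_{j=0}^{14} e^(−μ) μ^j/j! ≈ 0.4719.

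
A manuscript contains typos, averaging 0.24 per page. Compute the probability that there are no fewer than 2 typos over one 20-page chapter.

0.9523

Over the interval, μ = 0.24 × 20 = 4.8 (a 20-page chapter = 20 pages).
P(N ≥ 2) = 1 − P(N ≤ 1) = 1 − Σ_{j=0}^{1} e^(−μ) μ^j/j! ≈ 0.9523.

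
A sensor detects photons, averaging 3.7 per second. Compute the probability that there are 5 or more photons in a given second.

With mean μ = 3.7 per second,
P(N ≥ 5) = 1 − P(N ≤ 4) = 1 − Σ_{j=0}^{4} e^(−μ) μ^j/j! ≈ 0.3128.

0.3128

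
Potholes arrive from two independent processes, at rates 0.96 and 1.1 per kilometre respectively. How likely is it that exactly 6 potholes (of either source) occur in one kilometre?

Independent Poisson processes superpose: combined rate λ = 0.96 + 1.1 = 2.06 per kilometre.
So μ = 2.06.
P(N = 6) = e^(−2.06) · 2.06^6/6! ≈ 0.0135.

0.0135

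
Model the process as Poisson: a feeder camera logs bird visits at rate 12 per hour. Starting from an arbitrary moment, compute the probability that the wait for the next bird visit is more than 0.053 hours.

The wait for the next event is exponential with rate λ = 12 per hour.
P(T > 0.053) = e^(−λt) = e^(−12 × 0.053) = e^(−0.636) ≈ 0.5294.

0.5294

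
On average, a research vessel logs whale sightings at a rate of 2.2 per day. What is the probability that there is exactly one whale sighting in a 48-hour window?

Over the interval, μ = 2.2 × 2 = 4.4 (a 48-hour window = 2 days).
P(N = 1) = e^(−μ) μ^1/1! = e^(−4.4) · 4.4^1/1 ≈ 0.0540.

0.0540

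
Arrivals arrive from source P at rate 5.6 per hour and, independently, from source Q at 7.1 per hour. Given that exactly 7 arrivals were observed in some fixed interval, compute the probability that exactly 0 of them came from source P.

Given the total, each event is independently from source P with probability p = λ_P/(λ_P+λ_Q) = 5.6/12.7 ≈ 0.4409.
So K ~ Binomial(7, 5.6/12.7): P(K = 0) = C(7,0) · (5.6/12.7)^0 · (7.1/12.7)^7 ≈ 0.0171.

0.0171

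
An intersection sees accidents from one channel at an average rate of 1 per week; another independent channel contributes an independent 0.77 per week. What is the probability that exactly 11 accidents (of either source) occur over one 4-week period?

0.0473

Independent Poisson processes superpose: combined rate λ = 1 + 0.77 = 1.77 per week.
Over the interval, μ = 1.77 × 4 = 7.08 (a 4-week period = 4 weeks).
P(N = 11) = e^(−7.08) · 7.08^11/11! ≈ 0.0473.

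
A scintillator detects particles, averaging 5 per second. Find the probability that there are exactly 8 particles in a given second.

With mean μ = 5 per second,
P(N = 8) = e^(−μ) μ^8/8! = e^(−5) · 5^8/40320 ≈ 0.0653.

0.0653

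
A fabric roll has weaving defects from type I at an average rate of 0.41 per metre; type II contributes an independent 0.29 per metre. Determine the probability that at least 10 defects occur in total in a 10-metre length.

0.1695

Independent Poisson processes superpose: combined rate λ = 0.41 + 0.29 = 0.7 per metre.
Over the interval, μ = 0.7 × 10 = 7 (a 10-metre length = 10 metres).
P(N ≥ 10) = 1 − P(N ≤ 9) ≈ 0.1695.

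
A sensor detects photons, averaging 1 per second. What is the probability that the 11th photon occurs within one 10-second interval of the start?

Over the interval, μ = 1 × 10 = 10 (a 10-second interval = 10 seconds).
The 11th arrival falls in the interval iff at least 11 events occur there: P(S_11 ≤ t) = P(N ≥ 11) = 1 − P(N ≤ 10) ≈ 0.4170.

0.4170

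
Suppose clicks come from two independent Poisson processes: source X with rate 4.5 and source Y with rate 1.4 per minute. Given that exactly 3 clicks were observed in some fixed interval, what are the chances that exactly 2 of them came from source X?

Given the total, each event is independently from source X with probability p = λ_X/(λ_X+λ_Y) = 4.5/5.9 ≈ 0.7627.
So K ~ Binomial(3, 4.5/5.9): P(K = 2) = C(3,2) · (4.5/5.9)^2 · (1.4/5.9)^1 ≈ 0.4141.

0.4141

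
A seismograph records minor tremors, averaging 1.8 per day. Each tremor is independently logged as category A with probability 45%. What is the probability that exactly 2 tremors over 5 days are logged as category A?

0.1429

Thinning: the tremors that are logged as category A themselves form a Poisson process with rate 0.45 × 1.8 = 0.81 per day.
Over the interval, μ = 0.81 × 5 = 4.05 (5 days).
P(N = 2) = e^(−4.05) · 4.05^2/2! ≈ 0.1429.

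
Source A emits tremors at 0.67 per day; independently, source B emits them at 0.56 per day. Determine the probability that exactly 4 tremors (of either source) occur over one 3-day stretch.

Independent Poisson processes superpose: combined rate λ = 0.67 + 0.56 = 1.23 per day.
Over the interval, μ = 1.23 × 3 = 3.69 (a 3-day stretch = 3 days).
P(N = 4) = e^(−3.69) · 3.69^4/4! ≈ 0.1929.

0.1929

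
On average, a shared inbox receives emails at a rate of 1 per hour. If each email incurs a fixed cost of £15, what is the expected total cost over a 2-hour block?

£30

E[N] = 1 × 2 = 2 (a 2-hour block = 2 hours); E[cost] = 2 × £15 = £30.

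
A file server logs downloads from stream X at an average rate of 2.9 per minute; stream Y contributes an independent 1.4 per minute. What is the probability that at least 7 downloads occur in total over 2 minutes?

Independent Poisson processes superpose: combined rate λ = 2.9 + 1.4 = 4.3 per minute.
Over the interval, μ = 4.3 × 2 = 8.6 (2 minutes).
P(N ≥ 7) = 1 − P(N ≤ 6) ≈ 0.7543.

0.7543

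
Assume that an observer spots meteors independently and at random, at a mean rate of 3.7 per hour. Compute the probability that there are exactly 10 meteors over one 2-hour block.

0.0829

Over the interval, μ = 3.7 × 2 = 7.4 (a 2-hour block = 2 hours).
P(N = 10) = e^(−μ) μ^10/10! = e^(−7.4) · 7.4^10/3628800 ≈ 0.0829.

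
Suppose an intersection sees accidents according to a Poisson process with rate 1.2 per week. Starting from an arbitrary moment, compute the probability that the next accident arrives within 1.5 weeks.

Inter-arrival times are exponential with rate λ = 1.2 per week.
P(T ≤ 1.5) = 1 − e^(−λt) = 1 − e^(−1.2 × 1.5) = 1 − e^(−1.8) ≈ 0.8347.

0.8347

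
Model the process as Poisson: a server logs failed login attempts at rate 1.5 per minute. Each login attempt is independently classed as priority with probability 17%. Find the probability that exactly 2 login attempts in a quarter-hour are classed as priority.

Thinning: the login attempts that are classed as priority themselves form a Poisson process with rate 0.17 × 1.5 = 0.255 per minute.
Over the interval, μ = 0.255 × 15 = 3.825 (a quarter-hour = 15 minutes).
P(N = 2) = e^(−3.825) · 3.825^2/2! ≈ 0.1596.

0.1596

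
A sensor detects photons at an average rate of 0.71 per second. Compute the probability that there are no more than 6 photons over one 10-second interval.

0.4349

Over the interval, μ = 0.71 × 10 = 7.1 (a 10-second interval = 10 seconds).
P(N ≤ 6) = Σ_{j=0}^{6} e^(−μ) μ^j/j! ≈ 0.4349.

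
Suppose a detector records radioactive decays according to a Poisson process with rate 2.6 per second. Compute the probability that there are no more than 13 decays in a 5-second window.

0.5730

Over the interval, μ = 2.6 × 5 = 13 (a 5-second window = 5 seconds).
P(N ≤ 13) = Σ_{j=0}^{13} e^(−μ) μ^j/j! ≈ 0.5730.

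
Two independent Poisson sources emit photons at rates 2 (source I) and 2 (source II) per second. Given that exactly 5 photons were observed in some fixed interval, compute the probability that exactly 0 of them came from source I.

Given the total, each event is independently from source I with probability p = λ_I/(λ_I+λ_II) = 2/4 = 0.5000.
So K ~ Binomial(5, 2/4): P(K = 0) = C(5,0) · (2/4)^0 · (2/4)^5 ≈ 0.0312.

0.0312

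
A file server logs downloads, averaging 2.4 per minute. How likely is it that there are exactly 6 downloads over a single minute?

With mean μ = 2.4 per minute,
P(N = 6) = e^(−μ) μ^6/6! = e^(−2.4) · 2.4^6/720 ≈ 0.0241.

0.0241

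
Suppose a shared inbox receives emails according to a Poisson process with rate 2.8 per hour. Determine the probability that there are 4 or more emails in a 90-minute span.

0.6046

Over the interval, μ = 2.8 × 1.5 = 4.2 (a 90-minute span = 1.5 hours).
P(N ≥ 4) = 1 − P(N ≤ 3) = 1 − Σ_{j=0}^{3} e^(−μ) μ^j/j! ≈ 0.6046.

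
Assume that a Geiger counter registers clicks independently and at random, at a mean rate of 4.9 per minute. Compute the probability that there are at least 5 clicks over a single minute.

0.5418

With mean μ = 4.9 per minute,
P(N ≥ 5) = 1 − P(N ≤ 4) = 1 − Σ_{j=0}^{4} e^(−μ) μ^j/j! ≈ 0.5418.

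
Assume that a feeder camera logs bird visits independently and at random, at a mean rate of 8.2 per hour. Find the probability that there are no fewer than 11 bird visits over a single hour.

0.2045

With mean μ = 8.2 per hour,
P(N ≥ 11) = 1 − P(N ≤ 10) = 1 − Σ_{j=0}^{10} e^(−μ) μ^j/j! ≈ 0.2045.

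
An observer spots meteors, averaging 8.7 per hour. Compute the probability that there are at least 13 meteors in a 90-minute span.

0.5424

Over the interval, μ = 8.7 × 1.5 = 13.05 (a 90-minute span = 1.5 hours).
P(N ≥ 13) = 1 − P(N ≤ 12) = 1 − Σ_{j=0}^{12} e^(−μ) μ^j/j! ≈ 0.5424.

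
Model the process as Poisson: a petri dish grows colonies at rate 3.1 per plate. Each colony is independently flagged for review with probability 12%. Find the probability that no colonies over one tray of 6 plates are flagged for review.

Thinning: the colonies that are flagged for review themselves form a Poisson process with rate 0.12 × 3.1 = 0.372 per plate.
Over the interval, μ = 0.372 × 6 = 2.232 (a tray of 6 plates = 6 plates).
P(N = 0) = e^(−2.232) · 2.232^0/0! ≈ 0.1073.

0.1073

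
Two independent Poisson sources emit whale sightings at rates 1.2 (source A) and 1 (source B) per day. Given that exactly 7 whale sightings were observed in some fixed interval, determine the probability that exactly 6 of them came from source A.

0.0838

Given the total, each event is independently from source A with probability p = λ_A/(λ_A+λ_B) = 1.2/2.2 ≈ 0.5455.
So K ~ Binomial(7, 1.2/2.2): P(K = 6) = C(7,6) · (1.2/2.2)^6 · (1/2.2)^1 ≈ 0.0838.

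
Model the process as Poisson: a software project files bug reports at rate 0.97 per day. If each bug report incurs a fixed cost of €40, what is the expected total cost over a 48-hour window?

E[N] = 0.97 × 2 = 1.94 (a 48-hour window = 2 days); E[cost] = 1.94 × €40 = €77.6.

€77.6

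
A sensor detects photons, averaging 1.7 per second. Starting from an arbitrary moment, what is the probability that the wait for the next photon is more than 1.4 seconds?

The wait for the next event is exponential with rate λ = 1.7 per second.
P(T > 1.4) = e^(−λt) = e^(−1.7 × 1.4) = e^(−2.38) ≈ 0.0926.

0.0926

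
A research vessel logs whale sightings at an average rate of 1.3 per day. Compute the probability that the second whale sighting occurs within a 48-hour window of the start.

Over the interval, μ = 1.3 × 2 = 2.6 (a 48-hour window = 2 days).
The second arrival falls in the interval iff at least 2 events occur there: P(S_2 ≤ t) = P(N ≥ 2) = 1 − P(N ≤ 1) ≈ 0.7326.

0.7326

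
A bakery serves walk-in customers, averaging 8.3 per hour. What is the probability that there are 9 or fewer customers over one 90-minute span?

0.2053

Over the interval, μ = 8.3 × 1.5 = 12.45 (a 90-minute span = 1.5 hours).
P(N ≤ 9) = Σ_{j=0}^{9} e^(−μ) μ^j/j! ≈ 0.2053.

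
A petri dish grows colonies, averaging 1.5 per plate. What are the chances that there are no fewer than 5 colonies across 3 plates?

Over the interval, μ = 1.5 × 3 = 4.5 (3 plates).
P(N ≥ 5) = 1 − P(N ≤ 4) = 1 − Σ_{j=0}^{4} e^(−μ) μ^j/j! ≈ 0.4679.

0.4679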